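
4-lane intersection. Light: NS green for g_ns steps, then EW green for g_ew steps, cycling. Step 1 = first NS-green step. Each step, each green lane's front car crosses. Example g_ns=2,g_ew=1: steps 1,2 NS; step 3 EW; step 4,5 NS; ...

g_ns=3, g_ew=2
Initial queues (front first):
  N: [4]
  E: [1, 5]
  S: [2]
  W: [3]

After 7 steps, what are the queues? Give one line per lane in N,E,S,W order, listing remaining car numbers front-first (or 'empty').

Step 1 [NS]: N:car4-GO,E:wait,S:car2-GO,W:wait | queues: N=0 E=2 S=0 W=1
Step 2 [NS]: N:empty,E:wait,S:empty,W:wait | queues: N=0 E=2 S=0 W=1
Step 3 [NS]: N:empty,E:wait,S:empty,W:wait | queues: N=0 E=2 S=0 W=1
Step 4 [EW]: N:wait,E:car1-GO,S:wait,W:car3-GO | queues: N=0 E=1 S=0 W=0
Step 5 [EW]: N:wait,E:car5-GO,S:wait,W:empty | queues: N=0 E=0 S=0 W=0

N: empty
E: empty
S: empty
W: empty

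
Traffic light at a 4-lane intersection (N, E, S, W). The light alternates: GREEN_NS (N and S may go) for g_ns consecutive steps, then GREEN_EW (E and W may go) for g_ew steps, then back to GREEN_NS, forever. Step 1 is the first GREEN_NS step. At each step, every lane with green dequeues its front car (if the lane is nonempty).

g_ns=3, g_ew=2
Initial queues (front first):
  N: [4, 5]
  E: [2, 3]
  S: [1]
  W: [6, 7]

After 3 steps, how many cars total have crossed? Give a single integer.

Step 1 [NS]: N:car4-GO,E:wait,S:car1-GO,W:wait | queues: N=1 E=2 S=0 W=2
Step 2 [NS]: N:car5-GO,E:wait,S:empty,W:wait | queues: N=0 E=2 S=0 W=2
Step 3 [NS]: N:empty,E:wait,S:empty,W:wait | queues: N=0 E=2 S=0 W=2
Cars crossed by step 3: 3

Answer: 3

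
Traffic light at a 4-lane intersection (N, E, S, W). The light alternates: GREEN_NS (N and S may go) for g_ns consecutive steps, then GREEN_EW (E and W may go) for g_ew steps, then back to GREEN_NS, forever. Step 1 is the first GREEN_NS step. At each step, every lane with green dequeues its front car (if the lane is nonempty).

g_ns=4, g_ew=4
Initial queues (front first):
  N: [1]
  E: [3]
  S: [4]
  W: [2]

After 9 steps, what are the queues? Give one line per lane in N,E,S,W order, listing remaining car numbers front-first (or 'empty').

Step 1 [NS]: N:car1-GO,E:wait,S:car4-GO,W:wait | queues: N=0 E=1 S=0 W=1
Step 2 [NS]: N:empty,E:wait,S:empty,W:wait | queues: N=0 E=1 S=0 W=1
Step 3 [NS]: N:empty,E:wait,S:empty,W:wait | queues: N=0 E=1 S=0 W=1
Step 4 [NS]: N:empty,E:wait,S:empty,W:wait | queues: N=0 E=1 S=0 W=1
Step 5 [EW]: N:wait,E:car3-GO,S:wait,W:car2-GO | queues: N=0 E=0 S=0 W=0

N: empty
E: empty
S: empty
W: empty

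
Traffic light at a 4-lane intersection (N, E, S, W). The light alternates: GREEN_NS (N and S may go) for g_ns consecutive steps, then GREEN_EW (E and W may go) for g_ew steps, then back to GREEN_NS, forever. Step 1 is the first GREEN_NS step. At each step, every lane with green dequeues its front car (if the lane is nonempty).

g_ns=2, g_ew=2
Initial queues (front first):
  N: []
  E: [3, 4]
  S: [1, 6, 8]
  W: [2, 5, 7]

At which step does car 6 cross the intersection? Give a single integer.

Step 1 [NS]: N:empty,E:wait,S:car1-GO,W:wait | queues: N=0 E=2 S=2 W=3
Step 2 [NS]: N:empty,E:wait,S:car6-GO,W:wait | queues: N=0 E=2 S=1 W=3
Step 3 [EW]: N:wait,E:car3-GO,S:wait,W:car2-GO | queues: N=0 E=1 S=1 W=2
Step 4 [EW]: N:wait,E:car4-GO,S:wait,W:car5-GO | queues: N=0 E=0 S=1 W=1
Step 5 [NS]: N:empty,E:wait,S:car8-GO,W:wait | queues: N=0 E=0 S=0 W=1
Step 6 [NS]: N:empty,E:wait,S:empty,W:wait | queues: N=0 E=0 S=0 W=1
Step 7 [EW]: N:wait,E:empty,S:wait,W:car7-GO | queues: N=0 E=0 S=0 W=0
Car 6 crosses at step 2

2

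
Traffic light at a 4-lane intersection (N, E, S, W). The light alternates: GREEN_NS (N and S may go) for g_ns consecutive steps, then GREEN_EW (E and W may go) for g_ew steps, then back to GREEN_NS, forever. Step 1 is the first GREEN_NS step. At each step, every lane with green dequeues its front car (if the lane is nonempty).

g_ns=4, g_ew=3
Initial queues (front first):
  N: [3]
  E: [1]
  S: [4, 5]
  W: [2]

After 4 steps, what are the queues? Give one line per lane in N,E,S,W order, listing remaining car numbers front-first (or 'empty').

Step 1 [NS]: N:car3-GO,E:wait,S:car4-GO,W:wait | queues: N=0 E=1 S=1 W=1
Step 2 [NS]: N:empty,E:wait,S:car5-GO,W:wait | queues: N=0 E=1 S=0 W=1
Step 3 [NS]: N:empty,E:wait,S:empty,W:wait | queues: N=0 E=1 S=0 W=1
Step 4 [NS]: N:empty,E:wait,S:empty,W:wait | queues: N=0 E=1 S=0 W=1

N: empty
E: 1
S: empty
W: 2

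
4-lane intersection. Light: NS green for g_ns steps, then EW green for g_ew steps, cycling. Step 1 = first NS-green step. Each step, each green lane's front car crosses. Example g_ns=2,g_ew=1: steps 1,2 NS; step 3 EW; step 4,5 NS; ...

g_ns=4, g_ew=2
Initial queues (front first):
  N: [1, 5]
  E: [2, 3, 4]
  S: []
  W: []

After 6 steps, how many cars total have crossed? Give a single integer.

Step 1 [NS]: N:car1-GO,E:wait,S:empty,W:wait | queues: N=1 E=3 S=0 W=0
Step 2 [NS]: N:car5-GO,E:wait,S:empty,W:wait | queues: N=0 E=3 S=0 W=0
Step 3 [NS]: N:empty,E:wait,S:empty,W:wait | queues: N=0 E=3 S=0 W=0
Step 4 [NS]: N:empty,E:wait,S:empty,W:wait | queues: N=0 E=3 S=0 W=0
Step 5 [EW]: N:wait,E:car2-GO,S:wait,W:empty | queues: N=0 E=2 S=0 W=0
Step 6 [EW]: N:wait,E:car3-GO,S:wait,W:empty | queues: N=0 E=1 S=0 W=0
Cars crossed by step 6: 4

Answer: 4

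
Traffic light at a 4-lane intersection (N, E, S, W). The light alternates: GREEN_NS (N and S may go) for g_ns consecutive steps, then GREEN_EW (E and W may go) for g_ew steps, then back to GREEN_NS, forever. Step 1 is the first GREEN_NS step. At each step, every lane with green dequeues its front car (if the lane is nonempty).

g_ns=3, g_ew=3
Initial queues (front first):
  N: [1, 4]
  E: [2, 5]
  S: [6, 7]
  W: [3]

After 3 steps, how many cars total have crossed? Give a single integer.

Step 1 [NS]: N:car1-GO,E:wait,S:car6-GO,W:wait | queues: N=1 E=2 S=1 W=1
Step 2 [NS]: N:car4-GO,E:wait,S:car7-GO,W:wait | queues: N=0 E=2 S=0 W=1
Step 3 [NS]: N:empty,E:wait,S:empty,W:wait | queues: N=0 E=2 S=0 W=1
Cars crossed by step 3: 4

Answer: 4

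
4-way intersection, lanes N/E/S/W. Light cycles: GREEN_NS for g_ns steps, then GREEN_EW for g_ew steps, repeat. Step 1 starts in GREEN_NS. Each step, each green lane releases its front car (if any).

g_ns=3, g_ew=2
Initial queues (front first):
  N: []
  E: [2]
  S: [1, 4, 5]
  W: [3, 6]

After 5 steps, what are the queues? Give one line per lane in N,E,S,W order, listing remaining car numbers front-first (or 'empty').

Step 1 [NS]: N:empty,E:wait,S:car1-GO,W:wait | queues: N=0 E=1 S=2 W=2
Step 2 [NS]: N:empty,E:wait,S:car4-GO,W:wait | queues: N=0 E=1 S=1 W=2
Step 3 [NS]: N:empty,E:wait,S:car5-GO,W:wait | queues: N=0 E=1 S=0 W=2
Step 4 [EW]: N:wait,E:car2-GO,S:wait,W:car3-GO | queues: N=0 E=0 S=0 W=1
Step 5 [EW]: N:wait,E:empty,S:wait,W:car6-GO | queues: N=0 E=0 S=0 W=0

N: empty
E: empty
S: empty
W: empty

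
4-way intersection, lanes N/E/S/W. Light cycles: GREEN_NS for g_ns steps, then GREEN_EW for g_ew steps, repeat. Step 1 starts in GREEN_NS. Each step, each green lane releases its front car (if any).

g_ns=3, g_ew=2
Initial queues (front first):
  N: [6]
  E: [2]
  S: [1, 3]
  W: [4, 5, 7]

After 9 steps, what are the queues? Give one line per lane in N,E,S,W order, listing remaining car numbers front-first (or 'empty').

Step 1 [NS]: N:car6-GO,E:wait,S:car1-GO,W:wait | queues: N=0 E=1 S=1 W=3
Step 2 [NS]: N:empty,E:wait,S:car3-GO,W:wait | queues: N=0 E=1 S=0 W=3
Step 3 [NS]: N:empty,E:wait,S:empty,W:wait | queues: N=0 E=1 S=0 W=3
Step 4 [EW]: N:wait,E:car2-GO,S:wait,W:car4-GO | queues: N=0 E=0 S=0 W=2
Step 5 [EW]: N:wait,E:empty,S:wait,W:car5-GO | queues: N=0 E=0 S=0 W=1
Step 6 [NS]: N:empty,E:wait,S:empty,W:wait | queues: N=0 E=0 S=0 W=1
Step 7 [NS]: N:empty,E:wait,S:empty,W:wait | queues: N=0 E=0 S=0 W=1
Step 8 [NS]: N:empty,E:wait,S:empty,W:wait | queues: N=0 E=0 S=0 W=1
Step 9 [EW]: N:wait,E:empty,S:wait,W:car7-GO | queues: N=0 E=0 S=0 W=0

N: empty
E: empty
S: empty
W: empty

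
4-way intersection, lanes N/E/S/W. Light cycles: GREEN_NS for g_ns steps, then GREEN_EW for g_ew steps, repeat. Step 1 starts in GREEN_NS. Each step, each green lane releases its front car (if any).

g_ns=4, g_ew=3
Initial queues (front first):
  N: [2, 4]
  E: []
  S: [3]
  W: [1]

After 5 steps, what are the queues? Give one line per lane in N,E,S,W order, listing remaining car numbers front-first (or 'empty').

Step 1 [NS]: N:car2-GO,E:wait,S:car3-GO,W:wait | queues: N=1 E=0 S=0 W=1
Step 2 [NS]: N:car4-GO,E:wait,S:empty,W:wait | queues: N=0 E=0 S=0 W=1
Step 3 [NS]: N:empty,E:wait,S:empty,W:wait | queues: N=0 E=0 S=0 W=1
Step 4 [NS]: N:empty,E:wait,S:empty,W:wait | queues: N=0 E=0 S=0 W=1
Step 5 [EW]: N:wait,E:empty,S:wait,W:car1-GO | queues: N=0 E=0 S=0 W=0

N: empty
E: empty
S: empty
W: empty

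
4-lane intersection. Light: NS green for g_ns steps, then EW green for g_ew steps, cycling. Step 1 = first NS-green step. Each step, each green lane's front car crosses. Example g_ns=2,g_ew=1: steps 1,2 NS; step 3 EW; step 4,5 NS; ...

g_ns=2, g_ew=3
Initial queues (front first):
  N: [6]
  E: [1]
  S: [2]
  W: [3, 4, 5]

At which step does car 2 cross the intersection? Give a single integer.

Step 1 [NS]: N:car6-GO,E:wait,S:car2-GO,W:wait | queues: N=0 E=1 S=0 W=3
Step 2 [NS]: N:empty,E:wait,S:empty,W:wait | queues: N=0 E=1 S=0 W=3
Step 3 [EW]: N:wait,E:car1-GO,S:wait,W:car3-GO | queues: N=0 E=0 S=0 W=2
Step 4 [EW]: N:wait,E:empty,S:wait,W:car4-GO | queues: N=0 E=0 S=0 W=1
Step 5 [EW]: N:wait,E:empty,S:wait,W:car5-GO | queues: N=0 E=0 S=0 W=0
Car 2 crosses at step 1

1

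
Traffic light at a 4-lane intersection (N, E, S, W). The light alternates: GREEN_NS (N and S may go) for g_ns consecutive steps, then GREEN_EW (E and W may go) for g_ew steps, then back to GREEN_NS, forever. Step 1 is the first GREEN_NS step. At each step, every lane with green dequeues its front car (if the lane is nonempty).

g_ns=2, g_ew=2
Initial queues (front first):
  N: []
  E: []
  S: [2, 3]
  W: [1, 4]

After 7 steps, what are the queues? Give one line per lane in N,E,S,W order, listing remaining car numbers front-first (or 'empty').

Step 1 [NS]: N:empty,E:wait,S:car2-GO,W:wait | queues: N=0 E=0 S=1 W=2
Step 2 [NS]: N:empty,E:wait,S:car3-GO,W:wait | queues: N=0 E=0 S=0 W=2
Step 3 [EW]: N:wait,E:empty,S:wait,W:car1-GO | queues: N=0 E=0 S=0 W=1
Step 4 [EW]: N:wait,E:empty,S:wait,W:car4-GO | queues: N=0 E=0 S=0 W=0

N: empty
E: empty
S: empty
W: empty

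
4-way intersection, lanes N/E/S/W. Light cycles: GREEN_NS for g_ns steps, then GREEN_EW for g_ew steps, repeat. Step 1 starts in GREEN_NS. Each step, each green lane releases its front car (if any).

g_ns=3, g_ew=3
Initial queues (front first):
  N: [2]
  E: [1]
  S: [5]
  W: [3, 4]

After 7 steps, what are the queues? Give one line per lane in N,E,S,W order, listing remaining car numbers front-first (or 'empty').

Step 1 [NS]: N:car2-GO,E:wait,S:car5-GO,W:wait | queues: N=0 E=1 S=0 W=2
Step 2 [NS]: N:empty,E:wait,S:empty,W:wait | queues: N=0 E=1 S=0 W=2
Step 3 [NS]: N:empty,E:wait,S:empty,W:wait | queues: N=0 E=1 S=0 W=2
Step 4 [EW]: N:wait,E:car1-GO,S:wait,W:car3-GO | queues: N=0 E=0 S=0 W=1
Step 5 [EW]: N:wait,E:empty,S:wait,W:car4-GO | queues: N=0 E=0 S=0 W=0

N: empty
E: empty
S: empty
W: empty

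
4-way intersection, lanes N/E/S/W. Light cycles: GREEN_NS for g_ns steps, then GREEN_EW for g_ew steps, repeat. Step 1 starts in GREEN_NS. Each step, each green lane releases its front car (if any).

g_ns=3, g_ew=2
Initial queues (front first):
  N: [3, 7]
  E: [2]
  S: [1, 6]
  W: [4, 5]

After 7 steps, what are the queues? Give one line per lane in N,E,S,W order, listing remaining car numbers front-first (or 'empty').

Step 1 [NS]: N:car3-GO,E:wait,S:car1-GO,W:wait | queues: N=1 E=1 S=1 W=2
Step 2 [NS]: N:car7-GO,E:wait,S:car6-GO,W:wait | queues: N=0 E=1 S=0 W=2
Step 3 [NS]: N:empty,E:wait,S:empty,W:wait | queues: N=0 E=1 S=0 W=2
Step 4 [EW]: N:wait,E:car2-GO,S:wait,W:car4-GO | queues: N=0 E=0 S=0 W=1
Step 5 [EW]: N:wait,E:empty,S:wait,W:car5-GO | queues: N=0 E=0 S=0 W=0

N: empty
E: empty
S: empty
W: empty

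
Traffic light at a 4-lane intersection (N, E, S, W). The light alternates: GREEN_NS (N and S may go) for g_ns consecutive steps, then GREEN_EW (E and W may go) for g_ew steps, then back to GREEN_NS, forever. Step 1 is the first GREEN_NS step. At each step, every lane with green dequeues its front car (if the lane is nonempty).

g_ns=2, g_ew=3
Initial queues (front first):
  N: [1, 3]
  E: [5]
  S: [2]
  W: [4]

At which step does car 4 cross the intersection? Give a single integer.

Step 1 [NS]: N:car1-GO,E:wait,S:car2-GO,W:wait | queues: N=1 E=1 S=0 W=1
Step 2 [NS]: N:car3-GO,E:wait,S:empty,W:wait | queues: N=0 E=1 S=0 W=1
Step 3 [EW]: N:wait,E:car5-GO,S:wait,W:car4-GO | queues: N=0 E=0 S=0 W=0
Car 4 crosses at step 3

3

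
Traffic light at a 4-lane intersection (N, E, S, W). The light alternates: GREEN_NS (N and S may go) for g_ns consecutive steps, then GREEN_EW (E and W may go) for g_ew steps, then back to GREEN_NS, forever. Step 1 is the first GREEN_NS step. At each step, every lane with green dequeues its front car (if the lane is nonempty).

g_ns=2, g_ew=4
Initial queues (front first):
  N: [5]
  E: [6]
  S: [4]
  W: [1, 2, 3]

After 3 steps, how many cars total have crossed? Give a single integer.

Step 1 [NS]: N:car5-GO,E:wait,S:car4-GO,W:wait | queues: N=0 E=1 S=0 W=3
Step 2 [NS]: N:empty,E:wait,S:empty,W:wait | queues: N=0 E=1 S=0 W=3
Step 3 [EW]: N:wait,E:car6-GO,S:wait,W:car1-GO | queues: N=0 E=0 S=0 W=2
Cars crossed by step 3: 4

Answer: 4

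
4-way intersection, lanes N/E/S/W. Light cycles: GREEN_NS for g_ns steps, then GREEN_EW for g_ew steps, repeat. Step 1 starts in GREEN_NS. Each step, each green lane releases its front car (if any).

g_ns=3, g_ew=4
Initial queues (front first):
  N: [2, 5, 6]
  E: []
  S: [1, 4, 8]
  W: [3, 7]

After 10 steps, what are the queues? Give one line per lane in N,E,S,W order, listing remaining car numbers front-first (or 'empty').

Step 1 [NS]: N:car2-GO,E:wait,S:car1-GO,W:wait | queues: N=2 E=0 S=2 W=2
Step 2 [NS]: N:car5-GO,E:wait,S:car4-GO,W:wait | queues: N=1 E=0 S=1 W=2
Step 3 [NS]: N:car6-GO,E:wait,S:car8-GO,W:wait | queues: N=0 E=0 S=0 W=2
Step 4 [EW]: N:wait,E:empty,S:wait,W:car3-GO | queues: N=0 E=0 S=0 W=1
Step 5 [EW]: N:wait,E:empty,S:wait,W:car7-GO | queues: N=0 E=0 S=0 W=0

N: empty
E: empty
S: empty
W: empty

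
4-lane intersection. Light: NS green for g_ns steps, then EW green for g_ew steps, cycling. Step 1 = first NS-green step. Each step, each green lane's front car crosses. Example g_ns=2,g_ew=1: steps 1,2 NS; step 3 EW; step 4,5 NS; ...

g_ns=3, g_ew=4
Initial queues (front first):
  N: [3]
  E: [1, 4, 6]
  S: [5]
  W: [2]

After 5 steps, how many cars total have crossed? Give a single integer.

Answer: 5

Derivation:
Step 1 [NS]: N:car3-GO,E:wait,S:car5-GO,W:wait | queues: N=0 E=3 S=0 W=1
Step 2 [NS]: N:empty,E:wait,S:empty,W:wait | queues: N=0 E=3 S=0 W=1
Step 3 [NS]: N:empty,E:wait,S:empty,W:wait | queues: N=0 E=3 S=0 W=1
Step 4 [EW]: N:wait,E:car1-GO,S:wait,W:car2-GO | queues: N=0 E=2 S=0 W=0
Step 5 [EW]: N:wait,E:car4-GO,S:wait,W:empty | queues: N=0 E=1 S=0 W=0
Cars crossed by step 5: 5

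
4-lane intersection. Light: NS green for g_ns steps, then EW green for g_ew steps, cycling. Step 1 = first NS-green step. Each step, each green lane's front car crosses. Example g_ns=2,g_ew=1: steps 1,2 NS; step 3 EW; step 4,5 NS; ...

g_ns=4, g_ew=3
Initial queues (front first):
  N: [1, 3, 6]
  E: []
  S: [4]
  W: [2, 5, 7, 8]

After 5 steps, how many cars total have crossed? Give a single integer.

Answer: 5

Derivation:
Step 1 [NS]: N:car1-GO,E:wait,S:car4-GO,W:wait | queues: N=2 E=0 S=0 W=4
Step 2 [NS]: N:car3-GO,E:wait,S:empty,W:wait | queues: N=1 E=0 S=0 W=4
Step 3 [NS]: N:car6-GO,E:wait,S:empty,W:wait | queues: N=0 E=0 S=0 W=4
Step 4 [NS]: N:empty,E:wait,S:empty,W:wait | queues: N=0 E=0 S=0 W=4
Step 5 [EW]: N:wait,E:empty,S:wait,W:car2-GO | queues: N=0 E=0 S=0 W=3
Cars crossed by step 5: 5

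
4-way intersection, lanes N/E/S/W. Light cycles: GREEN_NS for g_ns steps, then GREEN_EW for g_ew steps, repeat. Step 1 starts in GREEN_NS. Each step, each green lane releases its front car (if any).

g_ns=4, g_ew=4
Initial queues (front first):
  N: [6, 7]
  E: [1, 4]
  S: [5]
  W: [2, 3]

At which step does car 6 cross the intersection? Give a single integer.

Step 1 [NS]: N:car6-GO,E:wait,S:car5-GO,W:wait | queues: N=1 E=2 S=0 W=2
Step 2 [NS]: N:car7-GO,E:wait,S:empty,W:wait | queues: N=0 E=2 S=0 W=2
Step 3 [NS]: N:empty,E:wait,S:empty,W:wait | queues: N=0 E=2 S=0 W=2
Step 4 [NS]: N:empty,E:wait,S:empty,W:wait | queues: N=0 E=2 S=0 W=2
Step 5 [EW]: N:wait,E:car1-GO,S:wait,W:car2-GO | queues: N=0 E=1 S=0 W=1
Step 6 [EW]: N:wait,E:car4-GO,S:wait,W:car3-GO | queues: N=0 E=0 S=0 W=0
Car 6 crosses at step 1

1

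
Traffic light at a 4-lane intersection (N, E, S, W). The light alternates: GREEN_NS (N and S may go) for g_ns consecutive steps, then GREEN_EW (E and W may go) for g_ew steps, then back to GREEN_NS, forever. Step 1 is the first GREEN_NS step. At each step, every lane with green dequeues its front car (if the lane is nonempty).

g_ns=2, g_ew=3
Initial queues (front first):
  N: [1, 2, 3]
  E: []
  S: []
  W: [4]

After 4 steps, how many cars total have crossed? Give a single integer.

Answer: 3

Derivation:
Step 1 [NS]: N:car1-GO,E:wait,S:empty,W:wait | queues: N=2 E=0 S=0 W=1
Step 2 [NS]: N:car2-GO,E:wait,S:empty,W:wait | queues: N=1 E=0 S=0 W=1
Step 3 [EW]: N:wait,E:empty,S:wait,W:car4-GO | queues: N=1 E=0 S=0 W=0
Step 4 [EW]: N:wait,E:empty,S:wait,W:empty | queues: N=1 E=0 S=0 W=0
Cars crossed by step 4: 3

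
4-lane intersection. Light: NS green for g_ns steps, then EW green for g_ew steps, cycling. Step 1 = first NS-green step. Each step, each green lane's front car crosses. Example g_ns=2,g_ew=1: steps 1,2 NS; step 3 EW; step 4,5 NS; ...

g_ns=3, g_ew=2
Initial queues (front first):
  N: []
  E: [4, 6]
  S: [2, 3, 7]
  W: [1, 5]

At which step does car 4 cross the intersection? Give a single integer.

Step 1 [NS]: N:empty,E:wait,S:car2-GO,W:wait | queues: N=0 E=2 S=2 W=2
Step 2 [NS]: N:empty,E:wait,S:car3-GO,W:wait | queues: N=0 E=2 S=1 W=2
Step 3 [NS]: N:empty,E:wait,S:car7-GO,W:wait | queues: N=0 E=2 S=0 W=2
Step 4 [EW]: N:wait,E:car4-GO,S:wait,W:car1-GO | queues: N=0 E=1 S=0 W=1
Step 5 [EW]: N:wait,E:car6-GO,S:wait,W:car5-GO | queues: N=0 E=0 S=0 W=0
Car 4 crosses at step 4

4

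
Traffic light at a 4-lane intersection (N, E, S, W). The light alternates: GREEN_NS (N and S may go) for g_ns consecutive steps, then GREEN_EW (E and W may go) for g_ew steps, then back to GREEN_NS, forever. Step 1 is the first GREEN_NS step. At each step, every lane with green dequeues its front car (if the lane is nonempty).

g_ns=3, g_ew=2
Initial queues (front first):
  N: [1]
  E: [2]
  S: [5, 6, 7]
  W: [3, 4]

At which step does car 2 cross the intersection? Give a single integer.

Step 1 [NS]: N:car1-GO,E:wait,S:car5-GO,W:wait | queues: N=0 E=1 S=2 W=2
Step 2 [NS]: N:empty,E:wait,S:car6-GO,W:wait | queues: N=0 E=1 S=1 W=2
Step 3 [NS]: N:empty,E:wait,S:car7-GO,W:wait | queues: N=0 E=1 S=0 W=2
Step 4 [EW]: N:wait,E:car2-GO,S:wait,W:car3-GO | queues: N=0 E=0 S=0 W=1
Step 5 [EW]: N:wait,E:empty,S:wait,W:car4-GO | queues: N=0 E=0 S=0 W=0
Car 2 crosses at step 4

4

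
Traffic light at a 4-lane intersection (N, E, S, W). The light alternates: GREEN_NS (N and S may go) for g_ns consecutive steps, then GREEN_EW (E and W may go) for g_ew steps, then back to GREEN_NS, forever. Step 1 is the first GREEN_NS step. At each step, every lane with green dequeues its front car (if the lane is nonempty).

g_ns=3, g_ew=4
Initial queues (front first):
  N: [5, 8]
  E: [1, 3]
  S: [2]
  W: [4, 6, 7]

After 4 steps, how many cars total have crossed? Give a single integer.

Step 1 [NS]: N:car5-GO,E:wait,S:car2-GO,W:wait | queues: N=1 E=2 S=0 W=3
Step 2 [NS]: N:car8-GO,E:wait,S:empty,W:wait | queues: N=0 E=2 S=0 W=3
Step 3 [NS]: N:empty,E:wait,S:empty,W:wait | queues: N=0 E=2 S=0 W=3
Step 4 [EW]: N:wait,E:car1-GO,S:wait,W:car4-GO | queues: N=0 E=1 S=0 W=2
Cars crossed by step 4: 5

Answer: 5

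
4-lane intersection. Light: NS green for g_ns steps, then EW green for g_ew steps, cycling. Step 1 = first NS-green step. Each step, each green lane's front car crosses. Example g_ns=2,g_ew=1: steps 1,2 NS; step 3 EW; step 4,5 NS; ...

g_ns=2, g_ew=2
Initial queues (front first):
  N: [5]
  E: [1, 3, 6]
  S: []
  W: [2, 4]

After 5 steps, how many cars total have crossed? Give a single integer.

Step 1 [NS]: N:car5-GO,E:wait,S:empty,W:wait | queues: N=0 E=3 S=0 W=2
Step 2 [NS]: N:empty,E:wait,S:empty,W:wait | queues: N=0 E=3 S=0 W=2
Step 3 [EW]: N:wait,E:car1-GO,S:wait,W:car2-GO | queues: N=0 E=2 S=0 W=1
Step 4 [EW]: N:wait,E:car3-GO,S:wait,W:car4-GO | queues: N=0 E=1 S=0 W=0
Step 5 [NS]: N:empty,E:wait,S:empty,W:wait | queues: N=0 E=1 S=0 W=0
Cars crossed by step 5: 5

Answer: 5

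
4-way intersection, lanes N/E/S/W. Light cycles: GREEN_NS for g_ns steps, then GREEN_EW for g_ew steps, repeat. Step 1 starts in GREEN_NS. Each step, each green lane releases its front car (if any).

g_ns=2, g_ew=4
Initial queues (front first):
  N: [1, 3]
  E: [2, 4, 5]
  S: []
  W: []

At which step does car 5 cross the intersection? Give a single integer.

Step 1 [NS]: N:car1-GO,E:wait,S:empty,W:wait | queues: N=1 E=3 S=0 W=0
Step 2 [NS]: N:car3-GO,E:wait,S:empty,W:wait | queues: N=0 E=3 S=0 W=0
Step 3 [EW]: N:wait,E:car2-GO,S:wait,W:empty | queues: N=0 E=2 S=0 W=0
Step 4 [EW]: N:wait,E:car4-GO,S:wait,W:empty | queues: N=0 E=1 S=0 W=0
Step 5 [EW]: N:wait,E:car5-GO,S:wait,W:empty | queues: N=0 E=0 S=0 W=0
Car 5 crosses at step 5

5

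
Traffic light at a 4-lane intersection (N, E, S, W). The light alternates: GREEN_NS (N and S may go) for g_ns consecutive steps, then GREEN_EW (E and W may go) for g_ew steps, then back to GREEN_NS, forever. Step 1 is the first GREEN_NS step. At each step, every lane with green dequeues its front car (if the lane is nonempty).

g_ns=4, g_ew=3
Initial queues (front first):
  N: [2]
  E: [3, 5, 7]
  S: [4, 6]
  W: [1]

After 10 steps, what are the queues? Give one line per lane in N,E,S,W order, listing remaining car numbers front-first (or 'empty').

Step 1 [NS]: N:car2-GO,E:wait,S:car4-GO,W:wait | queues: N=0 E=3 S=1 W=1
Step 2 [NS]: N:empty,E:wait,S:car6-GO,W:wait | queues: N=0 E=3 S=0 W=1
Step 3 [NS]: N:empty,E:wait,S:empty,W:wait | queues: N=0 E=3 S=0 W=1
Step 4 [NS]: N:empty,E:wait,S:empty,W:wait | queues: N=0 E=3 S=0 W=1
Step 5 [EW]: N:wait,E:car3-GO,S:wait,W:car1-GO | queues: N=0 E=2 S=0 W=0
Step 6 [EW]: N:wait,E:car5-GO,S:wait,W:empty | queues: N=0 E=1 S=0 W=0
Step 7 [EW]: N:wait,E:car7-GO,S:wait,W:empty | queues: N=0 E=0 S=0 W=0

N: empty
E: empty
S: empty
W: empty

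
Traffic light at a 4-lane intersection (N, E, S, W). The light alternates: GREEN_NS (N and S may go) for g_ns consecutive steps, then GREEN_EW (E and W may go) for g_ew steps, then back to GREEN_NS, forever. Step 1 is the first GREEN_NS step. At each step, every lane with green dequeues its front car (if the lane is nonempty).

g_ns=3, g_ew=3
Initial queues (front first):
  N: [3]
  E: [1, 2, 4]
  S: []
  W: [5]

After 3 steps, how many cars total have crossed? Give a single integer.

Step 1 [NS]: N:car3-GO,E:wait,S:empty,W:wait | queues: N=0 E=3 S=0 W=1
Step 2 [NS]: N:empty,E:wait,S:empty,W:wait | queues: N=0 E=3 S=0 W=1
Step 3 [NS]: N:empty,E:wait,S:empty,W:wait | queues: N=0 E=3 S=0 W=1
Cars crossed by step 3: 1

Answer: 1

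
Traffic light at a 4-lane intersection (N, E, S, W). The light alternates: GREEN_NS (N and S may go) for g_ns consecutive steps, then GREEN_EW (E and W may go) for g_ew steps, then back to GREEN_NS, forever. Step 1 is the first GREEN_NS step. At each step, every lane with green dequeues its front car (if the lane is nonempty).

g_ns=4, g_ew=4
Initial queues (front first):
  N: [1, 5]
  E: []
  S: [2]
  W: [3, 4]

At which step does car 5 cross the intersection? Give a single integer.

Step 1 [NS]: N:car1-GO,E:wait,S:car2-GO,W:wait | queues: N=1 E=0 S=0 W=2
Step 2 [NS]: N:car5-GO,E:wait,S:empty,W:wait | queues: N=0 E=0 S=0 W=2
Step 3 [NS]: N:empty,E:wait,S:empty,W:wait | queues: N=0 E=0 S=0 W=2
Step 4 [NS]: N:empty,E:wait,S:empty,W:wait | queues: N=0 E=0 S=0 W=2
Step 5 [EW]: N:wait,E:empty,S:wait,W:car3-GO | queues: N=0 E=0 S=0 W=1
Step 6 [EW]: N:wait,E:empty,S:wait,W:car4-GO | queues: N=0 E=0 S=0 W=0
Car 5 crosses at step 2

2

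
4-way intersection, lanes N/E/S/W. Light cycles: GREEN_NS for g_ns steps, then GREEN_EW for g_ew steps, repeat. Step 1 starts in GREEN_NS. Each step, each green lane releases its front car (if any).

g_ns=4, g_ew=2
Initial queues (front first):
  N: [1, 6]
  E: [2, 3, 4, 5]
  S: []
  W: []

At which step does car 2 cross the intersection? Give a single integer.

Step 1 [NS]: N:car1-GO,E:wait,S:empty,W:wait | queues: N=1 E=4 S=0 W=0
Step 2 [NS]: N:car6-GO,E:wait,S:empty,W:wait | queues: N=0 E=4 S=0 W=0
Step 3 [NS]: N:empty,E:wait,S:empty,W:wait | queues: N=0 E=4 S=0 W=0
Step 4 [NS]: N:empty,E:wait,S:empty,W:wait | queues: N=0 E=4 S=0 W=0
Step 5 [EW]: N:wait,E:car2-GO,S:wait,W:empty | queues: N=0 E=3 S=0 W=0
Step 6 [EW]: N:wait,E:car3-GO,S:wait,W:empty | queues: N=0 E=2 S=0 W=0
Step 7 [NS]: N:empty,E:wait,S:empty,W:wait | queues: N=0 E=2 S=0 W=0
Step 8 [NS]: N:empty,E:wait,S:empty,W:wait | queues: N=0 E=2 S=0 W=0
Step 9 [NS]: N:empty,E:wait,S:empty,W:wait | queues: N=0 E=2 S=0 W=0
Step 10 [NS]: N:empty,E:wait,S:empty,W:wait | queues: N=0 E=2 S=0 W=0
Step 11 [EW]: N:wait,E:car4-GO,S:wait,W:empty | queues: N=0 E=1 S=0 W=0
Step 12 [EW]: N:wait,E:car5-GO,S:wait,W:empty | queues: N=0 E=0 S=0 W=0
Car 2 crosses at step 5

5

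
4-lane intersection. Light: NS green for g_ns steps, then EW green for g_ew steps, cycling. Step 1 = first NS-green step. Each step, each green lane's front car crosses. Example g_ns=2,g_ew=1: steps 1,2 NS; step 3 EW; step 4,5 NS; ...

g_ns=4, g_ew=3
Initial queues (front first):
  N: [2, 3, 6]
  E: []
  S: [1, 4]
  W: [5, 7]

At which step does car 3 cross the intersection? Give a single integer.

Step 1 [NS]: N:car2-GO,E:wait,S:car1-GO,W:wait | queues: N=2 E=0 S=1 W=2
Step 2 [NS]: N:car3-GO,E:wait,S:car4-GO,W:wait | queues: N=1 E=0 S=0 W=2
Step 3 [NS]: N:car6-GO,E:wait,S:empty,W:wait | queues: N=0 E=0 S=0 W=2
Step 4 [NS]: N:empty,E:wait,S:empty,W:wait | queues: N=0 E=0 S=0 W=2
Step 5 [EW]: N:wait,E:empty,S:wait,W:car5-GO | queues: N=0 E=0 S=0 W=1
Step 6 [EW]: N:wait,E:empty,S:wait,W:car7-GO | queues: N=0 E=0 S=0 W=0
Car 3 crosses at step 2

2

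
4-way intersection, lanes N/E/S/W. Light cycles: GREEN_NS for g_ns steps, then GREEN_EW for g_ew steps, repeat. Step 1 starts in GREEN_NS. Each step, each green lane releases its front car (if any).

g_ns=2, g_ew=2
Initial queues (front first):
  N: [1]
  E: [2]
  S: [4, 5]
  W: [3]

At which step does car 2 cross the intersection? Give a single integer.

Step 1 [NS]: N:car1-GO,E:wait,S:car4-GO,W:wait | queues: N=0 E=1 S=1 W=1
Step 2 [NS]: N:empty,E:wait,S:car5-GO,W:wait | queues: N=0 E=1 S=0 W=1
Step 3 [EW]: N:wait,E:car2-GO,S:wait,W:car3-GO | queues: N=0 E=0 S=0 W=0
Car 2 crosses at step 3

3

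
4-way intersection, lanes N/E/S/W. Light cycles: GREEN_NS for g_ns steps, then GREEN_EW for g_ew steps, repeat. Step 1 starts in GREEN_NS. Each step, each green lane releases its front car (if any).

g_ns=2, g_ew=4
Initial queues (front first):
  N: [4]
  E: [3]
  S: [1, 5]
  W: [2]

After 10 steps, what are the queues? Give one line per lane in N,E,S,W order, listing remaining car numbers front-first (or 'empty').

Step 1 [NS]: N:car4-GO,E:wait,S:car1-GO,W:wait | queues: N=0 E=1 S=1 W=1
Step 2 [NS]: N:empty,E:wait,S:car5-GO,W:wait | queues: N=0 E=1 S=0 W=1
Step 3 [EW]: N:wait,E:car3-GO,S:wait,W:car2-GO | queues: N=0 E=0 S=0 W=0

N: empty
E: empty
S: empty
W: empty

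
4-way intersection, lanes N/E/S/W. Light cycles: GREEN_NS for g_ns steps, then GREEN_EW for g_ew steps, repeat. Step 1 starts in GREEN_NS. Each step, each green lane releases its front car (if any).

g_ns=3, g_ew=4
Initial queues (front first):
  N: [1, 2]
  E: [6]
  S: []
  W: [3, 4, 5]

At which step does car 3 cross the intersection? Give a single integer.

Step 1 [NS]: N:car1-GO,E:wait,S:empty,W:wait | queues: N=1 E=1 S=0 W=3
Step 2 [NS]: N:car2-GO,E:wait,S:empty,W:wait | queues: N=0 E=1 S=0 W=3
Step 3 [NS]: N:empty,E:wait,S:empty,W:wait | queues: N=0 E=1 S=0 W=3
Step 4 [EW]: N:wait,E:car6-GO,S:wait,W:car3-GO | queues: N=0 E=0 S=0 W=2
Step 5 [EW]: N:wait,E:empty,S:wait,W:car4-GO | queues: N=0 E=0 S=0 W=1
Step 6 [EW]: N:wait,E:empty,S:wait,W:car5-GO | queues: N=0 E=0 S=0 W=0
Car 3 crosses at step 4

4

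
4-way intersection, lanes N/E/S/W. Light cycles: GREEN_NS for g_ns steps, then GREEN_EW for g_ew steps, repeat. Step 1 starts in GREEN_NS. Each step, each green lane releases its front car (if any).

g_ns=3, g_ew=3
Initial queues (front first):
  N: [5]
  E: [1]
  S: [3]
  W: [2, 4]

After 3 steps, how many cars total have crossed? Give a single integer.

Step 1 [NS]: N:car5-GO,E:wait,S:car3-GO,W:wait | queues: N=0 E=1 S=0 W=2
Step 2 [NS]: N:empty,E:wait,S:empty,W:wait | queues: N=0 E=1 S=0 W=2
Step 3 [NS]: N:empty,E:wait,S:empty,W:wait | queues: N=0 E=1 S=0 W=2
Cars crossed by step 3: 2

Answer: 2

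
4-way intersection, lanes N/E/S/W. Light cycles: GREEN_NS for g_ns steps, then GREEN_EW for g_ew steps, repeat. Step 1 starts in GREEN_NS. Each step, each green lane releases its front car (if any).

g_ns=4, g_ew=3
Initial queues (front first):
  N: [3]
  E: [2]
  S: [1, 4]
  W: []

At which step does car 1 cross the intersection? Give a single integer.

Step 1 [NS]: N:car3-GO,E:wait,S:car1-GO,W:wait | queues: N=0 E=1 S=1 W=0
Step 2 [NS]: N:empty,E:wait,S:car4-GO,W:wait | queues: N=0 E=1 S=0 W=0
Step 3 [NS]: N:empty,E:wait,S:empty,W:wait | queues: N=0 E=1 S=0 W=0
Step 4 [NS]: N:empty,E:wait,S:empty,W:wait | queues: N=0 E=1 S=0 W=0
Step 5 [EW]: N:wait,E:car2-GO,S:wait,W:empty | queues: N=0 E=0 S=0 W=0
Car 1 crosses at step 1

1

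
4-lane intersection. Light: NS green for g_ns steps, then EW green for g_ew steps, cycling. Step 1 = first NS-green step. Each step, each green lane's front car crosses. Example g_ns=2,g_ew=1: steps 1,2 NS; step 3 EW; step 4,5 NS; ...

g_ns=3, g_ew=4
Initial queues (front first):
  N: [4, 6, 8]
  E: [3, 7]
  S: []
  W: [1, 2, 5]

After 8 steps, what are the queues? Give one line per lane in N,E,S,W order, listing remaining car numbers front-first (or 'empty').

Step 1 [NS]: N:car4-GO,E:wait,S:empty,W:wait | queues: N=2 E=2 S=0 W=3
Step 2 [NS]: N:car6-GO,E:wait,S:empty,W:wait | queues: N=1 E=2 S=0 W=3
Step 3 [NS]: N:car8-GO,E:wait,S:empty,W:wait | queues: N=0 E=2 S=0 W=3
Step 4 [EW]: N:wait,E:car3-GO,S:wait,W:car1-GO | queues: N=0 E=1 S=0 W=2
Step 5 [EW]: N:wait,E:car7-GO,S:wait,W:car2-GO | queues: N=0 E=0 S=0 W=1
Step 6 [EW]: N:wait,E:empty,S:wait,W:car5-GO | queues: N=0 E=0 S=0 W=0

N: empty
E: empty
S: empty
W: empty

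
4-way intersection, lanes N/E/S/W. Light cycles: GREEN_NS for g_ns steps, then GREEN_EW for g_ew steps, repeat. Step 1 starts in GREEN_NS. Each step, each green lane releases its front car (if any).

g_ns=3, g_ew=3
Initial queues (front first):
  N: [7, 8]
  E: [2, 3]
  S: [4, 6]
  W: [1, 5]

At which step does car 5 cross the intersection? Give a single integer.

Step 1 [NS]: N:car7-GO,E:wait,S:car4-GO,W:wait | queues: N=1 E=2 S=1 W=2
Step 2 [NS]: N:car8-GO,E:wait,S:car6-GO,W:wait | queues: N=0 E=2 S=0 W=2
Step 3 [NS]: N:empty,E:wait,S:empty,W:wait | queues: N=0 E=2 S=0 W=2
Step 4 [EW]: N:wait,E:car2-GO,S:wait,W:car1-GO | queues: N=0 E=1 S=0 W=1
Step 5 [EW]: N:wait,E:car3-GO,S:wait,W:car5-GO | queues: N=0 E=0 S=0 W=0
Car 5 crosses at step 5

5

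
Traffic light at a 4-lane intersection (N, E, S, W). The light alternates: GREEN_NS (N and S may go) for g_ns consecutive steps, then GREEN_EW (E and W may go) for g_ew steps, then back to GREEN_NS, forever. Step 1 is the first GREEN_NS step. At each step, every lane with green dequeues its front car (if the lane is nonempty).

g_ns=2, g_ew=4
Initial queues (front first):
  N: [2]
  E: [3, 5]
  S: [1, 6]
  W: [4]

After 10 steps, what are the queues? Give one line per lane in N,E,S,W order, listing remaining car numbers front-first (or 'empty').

Step 1 [NS]: N:car2-GO,E:wait,S:car1-GO,W:wait | queues: N=0 E=2 S=1 W=1
Step 2 [NS]: N:empty,E:wait,S:car6-GO,W:wait | queues: N=0 E=2 S=0 W=1
Step 3 [EW]: N:wait,E:car3-GO,S:wait,W:car4-GO | queues: N=0 E=1 S=0 W=0
Step 4 [EW]: N:wait,E:car5-GO,S:wait,W:empty | queues: N=0 E=0 S=0 W=0

N: empty
E: empty
S: empty
W: empty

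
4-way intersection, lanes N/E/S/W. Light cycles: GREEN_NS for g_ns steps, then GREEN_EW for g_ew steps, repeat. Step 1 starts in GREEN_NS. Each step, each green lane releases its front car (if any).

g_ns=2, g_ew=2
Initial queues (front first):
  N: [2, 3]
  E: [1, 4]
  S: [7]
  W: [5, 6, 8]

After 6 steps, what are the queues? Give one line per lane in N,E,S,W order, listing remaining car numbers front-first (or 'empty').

Step 1 [NS]: N:car2-GO,E:wait,S:car7-GO,W:wait | queues: N=1 E=2 S=0 W=3
Step 2 [NS]: N:car3-GO,E:wait,S:empty,W:wait | queues: N=0 E=2 S=0 W=3
Step 3 [EW]: N:wait,E:car1-GO,S:wait,W:car5-GO | queues: N=0 E=1 S=0 W=2
Step 4 [EW]: N:wait,E:car4-GO,S:wait,W:car6-GO | queues: N=0 E=0 S=0 W=1
Step 5 [NS]: N:empty,E:wait,S:empty,W:wait | queues: N=0 E=0 S=0 W=1
Step 6 [NS]: N:empty,E:wait,S:empty,W:wait | queues: N=0 E=0 S=0 W=1

N: empty
E: empty
S: empty
W: 8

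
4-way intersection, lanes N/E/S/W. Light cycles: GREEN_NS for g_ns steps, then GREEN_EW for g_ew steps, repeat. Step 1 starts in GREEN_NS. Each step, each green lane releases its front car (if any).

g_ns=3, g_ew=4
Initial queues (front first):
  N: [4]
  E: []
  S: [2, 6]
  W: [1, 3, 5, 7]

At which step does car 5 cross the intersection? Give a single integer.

Step 1 [NS]: N:car4-GO,E:wait,S:car2-GO,W:wait | queues: N=0 E=0 S=1 W=4
Step 2 [NS]: N:empty,E:wait,S:car6-GO,W:wait | queues: N=0 E=0 S=0 W=4
Step 3 [NS]: N:empty,E:wait,S:empty,W:wait | queues: N=0 E=0 S=0 W=4
Step 4 [EW]: N:wait,E:empty,S:wait,W:car1-GO | queues: N=0 E=0 S=0 W=3
Step 5 [EW]: N:wait,E:empty,S:wait,W:car3-GO | queues: N=0 E=0 S=0 W=2
Step 6 [EW]: N:wait,E:empty,S:wait,W:car5-GO | queues: N=0 E=0 S=0 W=1
Step 7 [EW]: N:wait,E:empty,S:wait,W:car7-GO | queues: N=0 E=0 S=0 W=0
Car 5 crosses at step 6

6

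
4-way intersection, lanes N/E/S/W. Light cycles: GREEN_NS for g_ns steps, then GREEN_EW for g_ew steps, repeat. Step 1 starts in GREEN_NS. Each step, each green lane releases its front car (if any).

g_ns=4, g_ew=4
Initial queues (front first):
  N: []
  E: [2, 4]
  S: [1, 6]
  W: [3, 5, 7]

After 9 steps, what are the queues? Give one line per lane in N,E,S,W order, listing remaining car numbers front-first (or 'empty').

Step 1 [NS]: N:empty,E:wait,S:car1-GO,W:wait | queues: N=0 E=2 S=1 W=3
Step 2 [NS]: N:empty,E:wait,S:car6-GO,W:wait | queues: N=0 E=2 S=0 W=3
Step 3 [NS]: N:empty,E:wait,S:empty,W:wait | queues: N=0 E=2 S=0 W=3
Step 4 [NS]: N:empty,E:wait,S:empty,W:wait | queues: N=0 E=2 S=0 W=3
Step 5 [EW]: N:wait,E:car2-GO,S:wait,W:car3-GO | queues: N=0 E=1 S=0 W=2
Step 6 [EW]: N:wait,E:car4-GO,S:wait,W:car5-GO | queues: N=0 E=0 S=0 W=1
Step 7 [EW]: N:wait,E:empty,S:wait,W:car7-GO | queues: N=0 E=0 S=0 W=0

N: empty
E: empty
S: empty
W: empty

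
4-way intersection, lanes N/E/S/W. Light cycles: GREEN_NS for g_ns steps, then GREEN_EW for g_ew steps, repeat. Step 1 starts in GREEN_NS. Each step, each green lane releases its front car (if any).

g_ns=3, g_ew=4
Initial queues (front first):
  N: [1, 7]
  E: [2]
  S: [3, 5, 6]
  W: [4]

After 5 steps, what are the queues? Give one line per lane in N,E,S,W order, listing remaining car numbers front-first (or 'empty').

Step 1 [NS]: N:car1-GO,E:wait,S:car3-GO,W:wait | queues: N=1 E=1 S=2 W=1
Step 2 [NS]: N:car7-GO,E:wait,S:car5-GO,W:wait | queues: N=0 E=1 S=1 W=1
Step 3 [NS]: N:empty,E:wait,S:car6-GO,W:wait | queues: N=0 E=1 S=0 W=1
Step 4 [EW]: N:wait,E:car2-GO,S:wait,W:car4-GO | queues: N=0 E=0 S=0 W=0

N: empty
E: empty
S: empty
W: empty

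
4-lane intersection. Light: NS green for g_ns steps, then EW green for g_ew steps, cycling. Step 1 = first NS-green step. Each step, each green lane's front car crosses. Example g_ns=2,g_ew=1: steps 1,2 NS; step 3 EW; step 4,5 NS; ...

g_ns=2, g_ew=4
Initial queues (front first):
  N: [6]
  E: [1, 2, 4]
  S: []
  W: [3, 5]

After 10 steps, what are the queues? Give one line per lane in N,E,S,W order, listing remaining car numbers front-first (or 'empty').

Step 1 [NS]: N:car6-GO,E:wait,S:empty,W:wait | queues: N=0 E=3 S=0 W=2
Step 2 [NS]: N:empty,E:wait,S:empty,W:wait | queues: N=0 E=3 S=0 W=2
Step 3 [EW]: N:wait,E:car1-GO,S:wait,W:car3-GO | queues: N=0 E=2 S=0 W=1
Step 4 [EW]: N:wait,E:car2-GO,S:wait,W:car5-GO | queues: N=0 E=1 S=0 W=0
Step 5 [EW]: N:wait,E:car4-GO,S:wait,W:empty | queues: N=0 E=0 S=0 W=0

N: empty
E: empty
S: empty
W: empty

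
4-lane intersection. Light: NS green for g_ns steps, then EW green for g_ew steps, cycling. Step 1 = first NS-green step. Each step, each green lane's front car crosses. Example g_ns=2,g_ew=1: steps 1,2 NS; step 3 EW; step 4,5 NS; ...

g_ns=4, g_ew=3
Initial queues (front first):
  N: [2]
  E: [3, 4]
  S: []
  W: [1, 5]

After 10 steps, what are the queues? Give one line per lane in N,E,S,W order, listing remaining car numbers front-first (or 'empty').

Step 1 [NS]: N:car2-GO,E:wait,S:empty,W:wait | queues: N=0 E=2 S=0 W=2
Step 2 [NS]: N:empty,E:wait,S:empty,W:wait | queues: N=0 E=2 S=0 W=2
Step 3 [NS]: N:empty,E:wait,S:empty,W:wait | queues: N=0 E=2 S=0 W=2
Step 4 [NS]: N:empty,E:wait,S:empty,W:wait | queues: N=0 E=2 S=0 W=2
Step 5 [EW]: N:wait,E:car3-GO,S:wait,W:car1-GO | queues: N=0 E=1 S=0 W=1
Step 6 [EW]: N:wait,E:car4-GO,S:wait,W:car5-GO | queues: N=0 E=0 S=0 W=0

N: empty
E: empty
S: empty
W: empty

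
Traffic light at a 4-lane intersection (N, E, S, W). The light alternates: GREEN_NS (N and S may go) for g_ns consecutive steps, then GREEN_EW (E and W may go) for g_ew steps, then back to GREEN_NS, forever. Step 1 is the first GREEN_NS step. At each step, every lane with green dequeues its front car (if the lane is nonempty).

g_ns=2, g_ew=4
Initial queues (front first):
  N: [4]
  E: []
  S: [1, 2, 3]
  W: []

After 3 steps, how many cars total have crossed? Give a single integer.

Answer: 3

Derivation:
Step 1 [NS]: N:car4-GO,E:wait,S:car1-GO,W:wait | queues: N=0 E=0 S=2 W=0
Step 2 [NS]: N:empty,E:wait,S:car2-GO,W:wait | queues: N=0 E=0 S=1 W=0
Step 3 [EW]: N:wait,E:empty,S:wait,W:empty | queues: N=0 E=0 S=1 W=0
Cars crossed by step 3: 3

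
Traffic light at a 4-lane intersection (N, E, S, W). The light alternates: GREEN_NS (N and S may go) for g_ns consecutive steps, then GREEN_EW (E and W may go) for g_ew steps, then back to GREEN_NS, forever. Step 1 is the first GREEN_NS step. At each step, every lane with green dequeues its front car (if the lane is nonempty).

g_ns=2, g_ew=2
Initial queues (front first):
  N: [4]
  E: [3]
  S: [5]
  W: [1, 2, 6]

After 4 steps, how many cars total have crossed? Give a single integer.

Answer: 5

Derivation:
Step 1 [NS]: N:car4-GO,E:wait,S:car5-GO,W:wait | queues: N=0 E=1 S=0 W=3
Step 2 [NS]: N:empty,E:wait,S:empty,W:wait | queues: N=0 E=1 S=0 W=3
Step 3 [EW]: N:wait,E:car3-GO,S:wait,W:car1-GO | queues: N=0 E=0 S=0 W=2
Step 4 [EW]: N:wait,E:empty,S:wait,W:car2-GO | queues: N=0 E=0 S=0 W=1
Cars crossed by step 4: 5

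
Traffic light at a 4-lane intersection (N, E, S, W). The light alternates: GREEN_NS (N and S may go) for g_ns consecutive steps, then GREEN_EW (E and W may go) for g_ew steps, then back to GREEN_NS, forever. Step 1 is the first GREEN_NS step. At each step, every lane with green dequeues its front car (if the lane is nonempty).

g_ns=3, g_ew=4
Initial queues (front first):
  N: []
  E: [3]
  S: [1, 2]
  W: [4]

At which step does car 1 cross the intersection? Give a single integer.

Step 1 [NS]: N:empty,E:wait,S:car1-GO,W:wait | queues: N=0 E=1 S=1 W=1
Step 2 [NS]: N:empty,E:wait,S:car2-GO,W:wait | queues: N=0 E=1 S=0 W=1
Step 3 [NS]: N:empty,E:wait,S:empty,W:wait | queues: N=0 E=1 S=0 W=1
Step 4 [EW]: N:wait,E:car3-GO,S:wait,W:car4-GO | queues: N=0 E=0 S=0 W=0
Car 1 crosses at step 1

1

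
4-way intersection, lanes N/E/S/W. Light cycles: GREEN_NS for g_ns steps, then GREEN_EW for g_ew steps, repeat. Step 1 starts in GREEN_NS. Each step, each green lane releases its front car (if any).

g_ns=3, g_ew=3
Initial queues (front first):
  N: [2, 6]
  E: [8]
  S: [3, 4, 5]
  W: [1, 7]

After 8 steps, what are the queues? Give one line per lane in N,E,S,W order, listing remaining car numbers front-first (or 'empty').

Step 1 [NS]: N:car2-GO,E:wait,S:car3-GO,W:wait | queues: N=1 E=1 S=2 W=2
Step 2 [NS]: N:car6-GO,E:wait,S:car4-GO,W:wait | queues: N=0 E=1 S=1 W=2
Step 3 [NS]: N:empty,E:wait,S:car5-GO,W:wait | queues: N=0 E=1 S=0 W=2
Step 4 [EW]: N:wait,E:car8-GO,S:wait,W:car1-GO | queues: N=0 E=0 S=0 W=1
Step 5 [EW]: N:wait,E:empty,S:wait,W:car7-GO | queues: N=0 E=0 S=0 W=0

N: empty
E: empty
S: empty
W: empty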